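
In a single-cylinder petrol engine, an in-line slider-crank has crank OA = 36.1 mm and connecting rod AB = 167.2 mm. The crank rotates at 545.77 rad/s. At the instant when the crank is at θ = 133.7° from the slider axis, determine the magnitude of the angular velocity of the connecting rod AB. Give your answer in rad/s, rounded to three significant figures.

ω = 545.8 rad/s
The rod makes angle φ with the slider axis where L sinφ = r sinθ; differentiating, L cosφ·φ̇ = r ω cosθ.
L cosφ = √(L² − r² sin²θ) = 0.16515 m.
|ω_rod| = r ω |cosθ| / √(L² − r² sin²θ) = 0.0361·545.8·0.69088/0.16515 = 82.422 rad/s.

82.4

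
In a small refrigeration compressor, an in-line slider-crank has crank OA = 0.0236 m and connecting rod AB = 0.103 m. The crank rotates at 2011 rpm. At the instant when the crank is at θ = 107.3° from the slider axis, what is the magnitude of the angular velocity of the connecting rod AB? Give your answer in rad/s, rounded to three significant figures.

14.7

ω = 210.6 rad/s (converted from 2011 rpm).
The rod makes angle φ with the slider axis where L sinφ = r sinθ; differentiating, L cosφ·φ̇ = r ω cosθ.
L cosφ = √(L² − r² sin²θ) = 0.10051 m.
|ω_rod| = r ω |cosθ| / √(L² − r² sin²θ) = 0.0236·210.6·0.29737/0.10051 = 14.705 rad/s.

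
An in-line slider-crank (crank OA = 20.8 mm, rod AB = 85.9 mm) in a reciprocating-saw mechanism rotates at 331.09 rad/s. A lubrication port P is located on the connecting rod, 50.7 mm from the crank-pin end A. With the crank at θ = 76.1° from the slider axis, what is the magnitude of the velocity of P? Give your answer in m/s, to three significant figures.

6.95

ω = 331.1 rad/s.  Crank-pin speed |V_A| = rω = 6.8867 m/s, perpendicular to OA.
Rod angle: sinφ = −(r/L) sinθ ⇒ φ = -13.595°; ω_rod = −rω cosθ/√(L²−r²sin²θ) = -19.814 rad/s.
V_P = V_A + ω_rod × AP, with AP = 0.0507 m along the rod.
Components: V_Px = −rω sinθ − a·ω_rod·sinφ = -6.9211 m/s;  V_Py = rω cosθ + a·ω_rod·cosφ = +0.67793 m/s.
|V_P| = √(V_Px² + V_Py²) = 6.9543 m/s.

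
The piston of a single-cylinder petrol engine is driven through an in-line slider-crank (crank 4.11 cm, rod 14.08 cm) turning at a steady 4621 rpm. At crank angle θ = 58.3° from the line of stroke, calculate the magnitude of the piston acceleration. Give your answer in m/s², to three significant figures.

3810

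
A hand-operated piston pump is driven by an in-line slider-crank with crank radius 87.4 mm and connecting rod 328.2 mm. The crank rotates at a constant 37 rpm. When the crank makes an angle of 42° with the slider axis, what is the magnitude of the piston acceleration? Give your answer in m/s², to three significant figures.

ω = 2π·37/60 = 3.875 rad/s
x(θ) = r cosθ + √(L² − r² sin²θ); with ω constant, a = ω²·d²x/dθ².
d²x/dθ² = −r cosθ − r²(cos2θ)/√u − r⁴ sin²2θ/(4u^{3/2}),  u = L² − r² sin²θ = 0.104295 m².
Substituting r = 0.0874 m, L = 0.3282 m, θ = 42°: d²x/dθ² = -0.067852 m.
a = ω²·d²x/dθ² = (3.875)²·(-0.067852) = -1.0186 m/s²;  |a| = 1.0186 m/s².

1.02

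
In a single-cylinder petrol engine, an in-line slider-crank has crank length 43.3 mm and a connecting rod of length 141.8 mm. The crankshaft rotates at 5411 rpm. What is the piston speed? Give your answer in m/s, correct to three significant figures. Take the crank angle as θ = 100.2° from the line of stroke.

22.8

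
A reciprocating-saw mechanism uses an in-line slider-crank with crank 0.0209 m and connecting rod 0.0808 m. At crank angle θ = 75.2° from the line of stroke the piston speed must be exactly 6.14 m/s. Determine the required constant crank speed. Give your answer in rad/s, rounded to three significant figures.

For an in-line slider-crank, |v_piston| = rω|sinθ|·[1 + r cosθ/√(L² − r² sin²θ)].
With r = 0.0209 m, L = 0.0808 m, θ = 75.2°: the bracketed kinematic factor |dx/dθ| = 0.021586 m.
ω = v/|dx/dθ| = 6.14/0.021586 = 284.45 rad/s.

284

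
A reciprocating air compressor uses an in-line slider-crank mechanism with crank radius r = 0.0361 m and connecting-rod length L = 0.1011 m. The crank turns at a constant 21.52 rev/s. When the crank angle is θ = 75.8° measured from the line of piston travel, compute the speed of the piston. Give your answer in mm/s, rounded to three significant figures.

5170

ω = 2π·21.5 = 135.2 rad/s
For an in-line slider-crank, x = r cosθ + √(L² − r² sin²θ), so v = −rω sinθ·[1 + r cosθ/√(L² − r² sin²θ)].
With r = 0.0361 m, L = 0.1011 m, θ = 75.8°: √(L² − r² sin²θ) = 0.094849 m.
v = −0.0361·135.2·0.96945·[1 + 0.0361·0.24531/0.094849] = -5.1739 m/s.
|v| = 5.1739 m/s = 5173.9 mm/s.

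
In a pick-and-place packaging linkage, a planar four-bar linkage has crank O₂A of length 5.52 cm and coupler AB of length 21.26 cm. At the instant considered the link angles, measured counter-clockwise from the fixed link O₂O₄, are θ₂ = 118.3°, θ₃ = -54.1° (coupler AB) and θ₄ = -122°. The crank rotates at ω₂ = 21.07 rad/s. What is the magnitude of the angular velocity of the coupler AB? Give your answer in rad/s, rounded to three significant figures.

ω₂ = 21.07 rad/s
Differentiating the loop-closure r₂e^{iθ₂}+r₃e^{iθ₃}=r₁+r₄e^{iθ₄} gives r₂ω₂e^{iθ₂}+r₃ω₃e^{iθ₃}=r₄ω₄e^{iθ₄}.
Eliminating the other unknown: ω₃ = r₂ω₂ sin(θ₄−θ₂) / [r₃ sin(θ₃−θ₄)].
Numerator sine = +0.86863; denominator sine = +0.92653.
Result = 0.0552·21.07·(+0.86863) / (0.2126·(+0.92653)) = +5.1288 rad/s; magnitude 5.1288 rad/s.

5.13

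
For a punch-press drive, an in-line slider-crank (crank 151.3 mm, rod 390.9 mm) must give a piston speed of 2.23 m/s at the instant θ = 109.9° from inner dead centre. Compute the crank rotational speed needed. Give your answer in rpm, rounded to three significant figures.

174

For an in-line slider-crank, |v_piston| = rω|sinθ|·[1 + r cosθ/√(L² − r² sin²θ)].
With r = 0.1513 m, L = 0.3909 m, θ = 109.9°: the bracketed kinematic factor |dx/dθ| = 0.12214 m.
ω = v/|dx/dθ| = 2.23/0.12214 = 18.257 rad/s.
N = 60ω/(2π) = 174.34 rpm.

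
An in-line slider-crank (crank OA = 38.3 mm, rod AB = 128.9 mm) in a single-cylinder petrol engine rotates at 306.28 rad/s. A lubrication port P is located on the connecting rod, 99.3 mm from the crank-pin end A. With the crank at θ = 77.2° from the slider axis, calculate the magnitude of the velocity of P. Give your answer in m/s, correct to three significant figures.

ω = 306.3 rad/s.  Crank-pin speed |V_A| = rω = 11.731 m/s, perpendicular to OA.
Rod angle: sinφ = −(r/L) sinθ ⇒ φ = -16.843°; ω_rod = −rω cosθ/√(L²−r²sin²θ) = -21.066 rad/s.
V_P = V_A + ω_rod × AP, with AP = 0.0993 m along the rod.
Components: V_Px = −rω sinθ − a·ω_rod·sinφ = -12.045 m/s;  V_Py = rω cosθ + a·ω_rod·cosφ = +0.59679 m/s.
|V_P| = √(V_Px² + V_Py²) = 12.06 m/s.

12.1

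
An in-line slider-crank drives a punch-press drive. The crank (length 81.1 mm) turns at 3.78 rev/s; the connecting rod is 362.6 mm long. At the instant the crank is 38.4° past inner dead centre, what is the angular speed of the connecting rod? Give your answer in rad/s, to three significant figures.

4.20

ω = 23.75 rad/s (converted from 3.78 rev/s).
The rod makes angle φ with the slider axis where L sinφ = r sinθ; differentiating, L cosφ·φ̇ = r ω cosθ.
L cosφ = √(L² − r² sin²θ) = 0.35908 m.
|ω_rod| = r ω |cosθ| / √(L² − r² sin²θ) = 0.0811·23.75·0.78369/0.35908 = 4.2038 rad/s.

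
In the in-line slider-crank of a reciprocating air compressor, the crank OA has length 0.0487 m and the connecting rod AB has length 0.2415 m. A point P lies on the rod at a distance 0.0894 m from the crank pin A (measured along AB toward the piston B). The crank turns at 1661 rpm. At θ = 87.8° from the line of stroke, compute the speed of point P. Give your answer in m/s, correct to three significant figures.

8.49

ω = 173.9 rad/s.  Crank-pin speed |V_A| = rω = 8.4709 m/s, perpendicular to OA.
Rod angle: sinφ = −(r/L) sinθ ⇒ φ = -11.625°; ω_rod = −rω cosθ/√(L²−r²sin²θ) = -1.3747 rad/s.
V_P = V_A + ω_rod × AP, with AP = 0.0894 m along the rod.
Components: V_Px = −rω sinθ − a·ω_rod·sinφ = -8.4894 m/s;  V_Py = rω cosθ + a·ω_rod·cosφ = +0.2048 m/s.
|V_P| = √(V_Px² + V_Py²) = 8.4918 m/s.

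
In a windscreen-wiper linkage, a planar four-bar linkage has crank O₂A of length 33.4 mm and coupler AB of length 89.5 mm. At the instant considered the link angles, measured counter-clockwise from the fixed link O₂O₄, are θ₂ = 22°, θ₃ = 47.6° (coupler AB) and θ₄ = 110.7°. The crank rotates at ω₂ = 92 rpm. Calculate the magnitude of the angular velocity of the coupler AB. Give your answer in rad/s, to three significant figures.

ω₂ = 9.634 rad/s (from 92 rpm).
Differentiating the loop-closure r₂e^{iθ₂}+r₃e^{iθ₃}=r₁+r₄e^{iθ₄} gives r₂ω₂e^{iθ₂}+r₃ω₃e^{iθ₃}=r₄ω₄e^{iθ₄}.
Eliminating the other unknown: ω₃ = r₂ω₂ sin(θ₄−θ₂) / [r₃ sin(θ₃−θ₄)].
Numerator sine = +0.99974; denominator sine = -0.89180.
Result = 0.0334·9.634·(+0.99974) / (0.0895·(-0.89180)) = -4.0305 rad/s; magnitude 4.0305 rad/s.

4.03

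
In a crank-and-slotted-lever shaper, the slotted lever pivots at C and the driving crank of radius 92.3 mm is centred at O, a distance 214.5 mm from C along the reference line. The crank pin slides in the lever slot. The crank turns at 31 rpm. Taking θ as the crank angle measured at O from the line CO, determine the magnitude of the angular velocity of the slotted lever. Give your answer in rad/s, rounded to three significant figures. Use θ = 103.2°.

0.285

ω = 3.246 rad/s (from 31 rpm).
Crank pin A relative to C: A = (d + r cosθ, r sinθ); lever angle φ = atan2(r sinθ, d + r cosθ).
Differentiating tanφ: φ̇ = rω(d cosθ + r)/(d² + r² + 2dr cosθ).
d² + r² + 2dr cosθ = |CA|² = 0.0454876 m²;  d cosθ + r = +0.043319 m.
|ω_lever| = |0.0923·3.246·+0.043319| / 0.0454876 = 0.28535 rad/s.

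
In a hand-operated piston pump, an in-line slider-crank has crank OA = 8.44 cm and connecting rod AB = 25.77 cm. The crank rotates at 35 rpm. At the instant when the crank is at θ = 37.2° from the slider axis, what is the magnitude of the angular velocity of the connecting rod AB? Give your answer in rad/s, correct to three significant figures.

0.975

ω = 3.665 rad/s (converted from 35 rpm).
The rod makes angle φ with the slider axis where L sinφ = r sinθ; differentiating, L cosφ·φ̇ = r ω cosθ.
L cosφ = √(L² − r² sin²θ) = 0.2526 m.
|ω_rod| = r ω |cosθ| / √(L² − r² sin²θ) = 0.0844·3.665·0.79653/0.2526 = 0.97547 rad/s.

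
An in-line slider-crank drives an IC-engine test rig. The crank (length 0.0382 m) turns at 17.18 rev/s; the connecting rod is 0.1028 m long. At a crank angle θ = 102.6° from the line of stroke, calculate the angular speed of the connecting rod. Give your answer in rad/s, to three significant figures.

ω = 107.9 rad/s (converted from 17.18 rev/s).
The rod makes angle φ with the slider axis where L sinφ = r sinθ; differentiating, L cosφ·φ̇ = r ω cosθ.
L cosφ = √(L² − r² sin²θ) = 0.095802 m.
|ω_rod| = r ω |cosθ| / √(L² − r² sin²θ) = 0.0382·107.9·0.21814/0.095802 = 9.3893 rad/s.

9.39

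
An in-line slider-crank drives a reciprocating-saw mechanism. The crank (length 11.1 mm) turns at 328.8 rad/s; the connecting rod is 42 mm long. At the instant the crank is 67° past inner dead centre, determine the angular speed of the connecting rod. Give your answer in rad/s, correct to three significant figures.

35.0

ω = 328.8 rad/s
The rod makes angle φ with the slider axis where L sinφ = r sinθ; differentiating, L cosφ·φ̇ = r ω cosθ.
L cosφ = √(L² − r² sin²θ) = 0.040738 m.
|ω_rod| = r ω |cosθ| / √(L² − r² sin²θ) = 0.0111·328.8·0.39073/0.040738 = 35.005 rad/s.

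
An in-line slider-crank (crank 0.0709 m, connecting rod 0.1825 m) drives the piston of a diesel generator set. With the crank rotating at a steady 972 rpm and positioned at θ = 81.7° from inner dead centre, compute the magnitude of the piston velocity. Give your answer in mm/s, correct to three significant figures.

ω = 2π·972/60 = 101.8 rad/s
For an in-line slider-crank, x = r cosθ + √(L² − r² sin²θ), so v = −rω sinθ·[1 + r cosθ/√(L² − r² sin²θ)].
With r = 0.0709 m, L = 0.1825 m, θ = 81.7°: √(L² − r² sin²θ) = 0.16848 m.
v = −0.0709·101.8·0.98953·[1 + 0.0709·0.14436/0.16848] = -7.575 m/s.
|v| = 7.575 m/s = 7575 mm/s.

7570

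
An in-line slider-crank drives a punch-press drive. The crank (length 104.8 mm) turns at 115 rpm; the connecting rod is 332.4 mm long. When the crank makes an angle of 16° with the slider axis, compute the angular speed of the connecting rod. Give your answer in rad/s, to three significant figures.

3.66

ω = 12.04 rad/s (converted from 115 rpm).
The rod makes angle φ with the slider axis where L sinφ = r sinθ; differentiating, L cosφ·φ̇ = r ω cosθ.
L cosφ = √(L² − r² sin²θ) = 0.33114 m.
|ω_rod| = r ω |cosθ| / √(L² − r² sin²θ) = 0.1048·12.04·0.96126/0.33114 = 3.6637 rad/s.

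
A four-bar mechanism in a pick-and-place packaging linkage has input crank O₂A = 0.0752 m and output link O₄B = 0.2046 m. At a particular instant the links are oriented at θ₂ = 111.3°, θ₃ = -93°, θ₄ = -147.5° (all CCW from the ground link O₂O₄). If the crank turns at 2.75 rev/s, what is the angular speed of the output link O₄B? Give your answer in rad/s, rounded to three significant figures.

ω₂ = 17.28 rad/s (from 2.75 rev/s).
Differentiating the loop-closure r₂e^{iθ₂}+r₃e^{iθ₃}=r₁+r₄e^{iθ₄} gives r₂ω₂e^{iθ₂}+r₃ω₃e^{iθ₃}=r₄ω₄e^{iθ₄}.
Eliminating the other unknown: ω₄ = r₂ω₂ sin(θ₂−θ₃) / [r₄ sin(θ₄−θ₃)].
Numerator sine = -0.41151; denominator sine = -0.81412.
Result = 0.0752·17.28·(-0.41151) / (0.2046·(-0.81412)) = +3.2101 rad/s; magnitude 3.2101 rad/s.

3.21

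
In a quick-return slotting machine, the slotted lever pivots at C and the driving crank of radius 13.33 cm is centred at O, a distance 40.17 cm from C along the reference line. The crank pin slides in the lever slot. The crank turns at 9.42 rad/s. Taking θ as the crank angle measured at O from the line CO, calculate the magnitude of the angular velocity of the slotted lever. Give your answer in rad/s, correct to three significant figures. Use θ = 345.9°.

ω = 9.42 rad/s
Crank pin A relative to C: A = (d + r cosθ, r sinθ); lever angle φ = atan2(r sinθ, d + r cosθ).
Differentiating tanφ: φ̇ = rω(d cosθ + r)/(d² + r² + 2dr cosθ).
d² + r² + 2dr cosθ = |CA|² = 0.282998 m²;  d cosθ + r = +0.5229 m.
|ω_lever| = |0.1333·9.42·+0.5229| / 0.282998 = 2.3201 rad/s.

2.32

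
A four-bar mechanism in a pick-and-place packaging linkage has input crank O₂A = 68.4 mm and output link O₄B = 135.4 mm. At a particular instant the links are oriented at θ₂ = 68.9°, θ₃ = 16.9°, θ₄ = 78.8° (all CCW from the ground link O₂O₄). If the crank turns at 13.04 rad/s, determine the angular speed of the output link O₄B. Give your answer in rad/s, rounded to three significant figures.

5.88

ω₂ = 13.04 rad/s
Differentiating the loop-closure r₂e^{iθ₂}+r₃e^{iθ₃}=r₁+r₄e^{iθ₄} gives r₂ω₂e^{iθ₂}+r₃ω₃e^{iθ₃}=r₄ω₄e^{iθ₄}.
Eliminating the other unknown: ω₄ = r₂ω₂ sin(θ₂−θ₃) / [r₄ sin(θ₄−θ₃)].
Numerator sine = +0.78801; denominator sine = +0.88213.
Result = 0.0684·13.04·(+0.78801) / (0.1354·(+0.88213)) = +5.8846 rad/s; magnitude 5.8846 rad/s.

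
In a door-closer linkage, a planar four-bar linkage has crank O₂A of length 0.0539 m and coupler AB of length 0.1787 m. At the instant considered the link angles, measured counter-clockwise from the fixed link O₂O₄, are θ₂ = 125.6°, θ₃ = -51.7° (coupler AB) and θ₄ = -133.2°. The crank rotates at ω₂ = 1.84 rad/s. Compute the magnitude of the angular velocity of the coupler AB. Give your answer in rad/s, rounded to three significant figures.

ω₂ = 1.84 rad/s
Differentiating the loop-closure r₂e^{iθ₂}+r₃e^{iθ₃}=r₁+r₄e^{iθ₄} gives r₂ω₂e^{iθ₂}+r₃ω₃e^{iθ₃}=r₄ω₄e^{iθ₄}.
Eliminating the other unknown: ω₃ = r₂ω₂ sin(θ₄−θ₂) / [r₃ sin(θ₃−θ₄)].
Numerator sine = +0.98096; denominator sine = +0.98902.
Result = 0.0539·1.84·(+0.98096) / (0.1787·(+0.98902)) = +0.55046 rad/s; magnitude 0.55046 rad/s.

0.550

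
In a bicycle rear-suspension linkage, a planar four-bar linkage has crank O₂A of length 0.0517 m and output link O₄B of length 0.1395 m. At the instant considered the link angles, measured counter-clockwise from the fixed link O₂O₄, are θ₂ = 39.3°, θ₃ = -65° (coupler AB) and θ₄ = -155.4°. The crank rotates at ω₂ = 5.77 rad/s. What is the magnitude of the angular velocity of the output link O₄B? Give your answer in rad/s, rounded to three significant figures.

ω₂ = 5.77 rad/s
Differentiating the loop-closure r₂e^{iθ₂}+r₃e^{iθ₃}=r₁+r₄e^{iθ₄} gives r₂ω₂e^{iθ₂}+r₃ω₃e^{iθ₃}=r₄ω₄e^{iθ₄}.
Eliminating the other unknown: ω₄ = r₂ω₂ sin(θ₂−θ₃) / [r₄ sin(θ₄−θ₃)].
Numerator sine = +0.96902; denominator sine = -0.99998.
Result = 0.0517·5.77·(+0.96902) / (0.1395·(-0.99998)) = -2.0722 rad/s; magnitude 2.0722 rad/s.

2.07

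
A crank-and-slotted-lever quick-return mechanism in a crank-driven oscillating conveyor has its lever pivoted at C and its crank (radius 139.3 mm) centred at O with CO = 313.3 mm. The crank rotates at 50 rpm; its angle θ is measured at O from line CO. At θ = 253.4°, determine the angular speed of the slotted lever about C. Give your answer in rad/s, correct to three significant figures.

ω = 5.236 rad/s (from 50 rpm).
Crank pin A relative to C: A = (d + r cosθ, r sinθ); lever angle φ = atan2(r sinθ, d + r cosθ).
Differentiating tanφ: φ̇ = rω(d cosθ + r)/(d² + r² + 2dr cosθ).
d² + r² + 2dr cosθ = |CA|² = 0.092625 m²;  d cosθ + r = +0.049794 m.
|ω_lever| = |0.1393·5.236·+0.049794| / 0.092625 = 0.3921 rad/s.

0.392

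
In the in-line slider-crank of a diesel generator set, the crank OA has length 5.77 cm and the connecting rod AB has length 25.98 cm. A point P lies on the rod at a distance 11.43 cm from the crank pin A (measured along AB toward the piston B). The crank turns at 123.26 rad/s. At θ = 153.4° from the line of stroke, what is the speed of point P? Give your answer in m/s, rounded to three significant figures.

4.60

ω = 123.3 rad/s.  Crank-pin speed |V_A| = rω = 7.1121 m/s, perpendicular to OA.
Rod angle: sinφ = −(r/L) sinθ ⇒ φ = -5.707°; ω_rod = −rω cosθ/√(L²−r²sin²θ) = +24.6 rad/s.
V_P = V_A + ω_rod × AP, with AP = 0.1143 m along the rod.
Components: V_Px = −rω sinθ − a·ω_rod·sinφ = -2.9049 m/s;  V_Py = rω cosθ + a·ω_rod·cosφ = -3.5615 m/s.
|V_P| = √(V_Px² + V_Py²) = 4.596 m/s.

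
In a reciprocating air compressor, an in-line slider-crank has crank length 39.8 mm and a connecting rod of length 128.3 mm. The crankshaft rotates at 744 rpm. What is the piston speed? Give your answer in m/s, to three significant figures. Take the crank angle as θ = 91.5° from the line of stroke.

3.07

ω = 2π·744/60 = 77.91 rad/s
For an in-line slider-crank, x = r cosθ + √(L² − r² sin²θ), so v = −rω sinθ·[1 + r cosθ/√(L² − r² sin²θ)].
With r = 0.0398 m, L = 0.1283 m, θ = 91.5°: √(L² − r² sin²θ) = 0.12198 m.
v = −0.0398·77.91·0.99966·[1 + 0.0398·-0.02618/0.12198] = -3.0733 m/s.
|v| = 3.0733 m/s.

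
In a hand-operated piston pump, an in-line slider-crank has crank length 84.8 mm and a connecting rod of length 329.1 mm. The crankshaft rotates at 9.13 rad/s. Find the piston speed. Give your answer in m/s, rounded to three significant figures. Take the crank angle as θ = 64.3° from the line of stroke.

ω = 9.13 rad/s
For an in-line slider-crank, x = r cosθ + √(L² − r² sin²θ), so v = −rω sinθ·[1 + r cosθ/√(L² − r² sin²θ)].
With r = 0.0848 m, L = 0.3291 m, θ = 64.3°: √(L² − r² sin²θ) = 0.32011 m.
v = −0.0848·9.13·0.90108·[1 + 0.0848·0.43366/0.32011] = -0.77778 m/s.
|v| = 0.77778 m/s.

0.778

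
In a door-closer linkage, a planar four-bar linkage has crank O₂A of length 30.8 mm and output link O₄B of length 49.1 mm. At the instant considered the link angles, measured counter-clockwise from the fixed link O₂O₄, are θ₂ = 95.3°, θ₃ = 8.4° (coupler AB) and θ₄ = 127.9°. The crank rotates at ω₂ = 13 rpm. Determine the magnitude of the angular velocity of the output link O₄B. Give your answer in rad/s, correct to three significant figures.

0.980

ω₂ = 1.361 rad/s (from 13 rpm).
Differentiating the loop-closure r₂e^{iθ₂}+r₃e^{iθ₃}=r₁+r₄e^{iθ₄} gives r₂ω₂e^{iθ₂}+r₃ω₃e^{iθ₃}=r₄ω₄e^{iθ₄}.
Eliminating the other unknown: ω₄ = r₂ω₂ sin(θ₂−θ₃) / [r₄ sin(θ₄−θ₃)].
Numerator sine = +0.99854; denominator sine = +0.87036.
Result = 0.0308·1.361·(+0.99854) / (0.0491·(+0.87036)) = +0.97973 rad/s; magnitude 0.97973 rad/s.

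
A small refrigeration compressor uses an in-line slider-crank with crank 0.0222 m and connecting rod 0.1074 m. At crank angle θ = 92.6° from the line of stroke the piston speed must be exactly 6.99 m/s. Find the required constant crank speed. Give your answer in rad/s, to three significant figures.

318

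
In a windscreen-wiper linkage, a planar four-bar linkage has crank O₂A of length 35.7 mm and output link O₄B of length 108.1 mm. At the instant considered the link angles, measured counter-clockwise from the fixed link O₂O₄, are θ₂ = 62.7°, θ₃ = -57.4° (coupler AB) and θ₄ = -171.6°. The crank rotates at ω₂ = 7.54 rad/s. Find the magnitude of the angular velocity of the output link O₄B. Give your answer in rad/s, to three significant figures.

ω₂ = 7.54 rad/s
Differentiating the loop-closure r₂e^{iθ₂}+r₃e^{iθ₃}=r₁+r₄e^{iθ₄} gives r₂ω₂e^{iθ₂}+r₃ω₃e^{iθ₃}=r₄ω₄e^{iθ₄}.
Eliminating the other unknown: ω₄ = r₂ω₂ sin(θ₂−θ₃) / [r₄ sin(θ₄−θ₃)].
Numerator sine = +0.86515; denominator sine = -0.91212.
Result = 0.0357·7.54·(+0.86515) / (0.1081·(-0.91212)) = -2.3619 rad/s; magnitude 2.3619 rad/s.

2.36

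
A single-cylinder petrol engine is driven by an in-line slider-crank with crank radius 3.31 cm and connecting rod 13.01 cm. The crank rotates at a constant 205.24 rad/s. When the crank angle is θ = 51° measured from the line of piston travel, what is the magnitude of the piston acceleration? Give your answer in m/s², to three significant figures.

808

ω = 205.2 rad/s
x(θ) = r cosθ + √(L² − r² sin²θ); with ω constant, a = ω²·d²x/dθ².
d²x/dθ² = −r cosθ − r²(cos2θ)/√u − r⁴ sin²2θ/(4u^{3/2}),  u = L² − r² sin²θ = 0.0162643 m².
Substituting r = 0.0331 m, L = 0.1301 m, θ = 51°: d²x/dθ² = -0.019183 m.
a = ω²·d²x/dθ² = (205.2)²·(-0.019183) = -808.05 m/s²;  |a| = 808.05 m/s².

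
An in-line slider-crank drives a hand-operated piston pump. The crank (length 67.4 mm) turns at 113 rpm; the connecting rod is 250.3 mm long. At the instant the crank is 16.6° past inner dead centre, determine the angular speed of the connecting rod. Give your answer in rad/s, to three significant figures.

ω = 11.83 rad/s (converted from 113 rpm).
The rod makes angle φ with the slider axis where L sinφ = r sinθ; differentiating, L cosφ·φ̇ = r ω cosθ.
L cosφ = √(L² − r² sin²θ) = 0.24956 m.
|ω_rod| = r ω |cosθ| / √(L² − r² sin²θ) = 0.0674·11.83·0.95832/0.24956 = 3.0627 rad/s.

3.06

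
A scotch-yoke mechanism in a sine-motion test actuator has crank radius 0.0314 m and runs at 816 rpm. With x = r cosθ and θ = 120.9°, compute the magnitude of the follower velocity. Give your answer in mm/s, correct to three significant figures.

2300

ω = 85.45 rad/s (from 816 rpm).
x = r cosθ ⇒ ẋ = −rω sinθ.
|v| = rω|sinθ| = 0.0314·85.45·|sin 120.9°| = 2.3023 m/s = 2302.3 mm/s.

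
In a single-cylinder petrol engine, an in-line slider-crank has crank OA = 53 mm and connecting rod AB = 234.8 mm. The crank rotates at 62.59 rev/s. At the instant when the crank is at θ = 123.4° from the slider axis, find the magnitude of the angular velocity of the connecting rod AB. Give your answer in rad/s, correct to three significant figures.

ω = 393.3 rad/s (converted from 62.59 rev/s).
The rod makes angle φ with the slider axis where L sinφ = r sinθ; differentiating, L cosφ·φ̇ = r ω cosθ.
L cosφ = √(L² − r² sin²θ) = 0.23059 m.
|ω_rod| = r ω |cosθ| / √(L² − r² sin²θ) = 0.053·393.3·0.55048/0.23059 = 49.757 rad/s.

49.8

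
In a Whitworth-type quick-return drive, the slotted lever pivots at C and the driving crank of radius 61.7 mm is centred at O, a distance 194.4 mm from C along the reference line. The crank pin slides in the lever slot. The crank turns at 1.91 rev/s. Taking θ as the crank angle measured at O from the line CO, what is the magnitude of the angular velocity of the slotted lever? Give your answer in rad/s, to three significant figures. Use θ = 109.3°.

ω = 12 rad/s (from 1.91 rev/s).
Crank pin A relative to C: A = (d + r cosθ, r sinθ); lever angle φ = atan2(r sinθ, d + r cosθ).
Differentiating tanφ: φ̇ = rω(d cosθ + r)/(d² + r² + 2dr cosθ).
d² + r² + 2dr cosθ = |CA|² = 0.0336696 m²;  d cosθ + r = -0.002552 m.
|ω_lever| = |0.0617·12·-0.002552| / 0.0336696 = 0.056123 rad/s.

0.0561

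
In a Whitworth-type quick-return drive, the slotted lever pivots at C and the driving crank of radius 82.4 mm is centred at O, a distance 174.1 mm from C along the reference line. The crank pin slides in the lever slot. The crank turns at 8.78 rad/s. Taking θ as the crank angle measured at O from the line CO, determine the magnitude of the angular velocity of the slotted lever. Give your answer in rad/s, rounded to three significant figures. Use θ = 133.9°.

1.61

ω = 8.78 rad/s
Crank pin A relative to C: A = (d + r cosθ, r sinθ); lever angle φ = atan2(r sinθ, d + r cosθ).
Differentiating tanφ: φ̇ = rω(d cosθ + r)/(d² + r² + 2dr cosθ).
d² + r² + 2dr cosθ = |CA|² = 0.0172057 m²;  d cosθ + r = -0.038321 m.
|ω_lever| = |0.0824·8.78·-0.038321| / 0.0172057 = 1.6113 rad/s.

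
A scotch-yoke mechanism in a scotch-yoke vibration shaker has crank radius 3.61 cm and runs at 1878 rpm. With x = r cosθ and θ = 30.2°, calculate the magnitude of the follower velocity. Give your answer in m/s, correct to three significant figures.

3.57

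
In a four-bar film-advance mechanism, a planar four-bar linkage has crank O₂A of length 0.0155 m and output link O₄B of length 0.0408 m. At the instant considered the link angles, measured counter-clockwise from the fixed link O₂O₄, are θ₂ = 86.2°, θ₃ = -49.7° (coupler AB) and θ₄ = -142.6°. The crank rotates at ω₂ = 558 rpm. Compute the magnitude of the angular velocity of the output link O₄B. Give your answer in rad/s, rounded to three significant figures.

15.5

ω₂ = 58.43 rad/s (from 558 rpm).
Differentiating the loop-closure r₂e^{iθ₂}+r₃e^{iθ₃}=r₁+r₄e^{iθ₄} gives r₂ω₂e^{iθ₂}+r₃ω₃e^{iθ₃}=r₄ω₄e^{iθ₄}.
Eliminating the other unknown: ω₄ = r₂ω₂ sin(θ₂−θ₃) / [r₄ sin(θ₄−θ₃)].
Numerator sine = +0.69591; denominator sine = -0.99872.
Result = 0.0155·58.43·(+0.69591) / (0.0408·(-0.99872)) = -15.468 rad/s; magnitude 15.468 rad/s.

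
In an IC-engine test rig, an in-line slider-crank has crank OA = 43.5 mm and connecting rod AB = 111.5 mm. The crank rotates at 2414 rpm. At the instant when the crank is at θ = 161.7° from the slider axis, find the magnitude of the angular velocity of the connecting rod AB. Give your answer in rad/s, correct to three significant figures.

ω = 252.8 rad/s (converted from 2414 rpm).
The rod makes angle φ with the slider axis where L sinφ = r sinθ; differentiating, L cosφ·φ̇ = r ω cosθ.
L cosφ = √(L² − r² sin²θ) = 0.11066 m.
|ω_rod| = r ω |cosθ| / √(L² − r² sin²θ) = 0.0435·252.8·0.94943/0.11066 = 94.346 rad/s.

94.3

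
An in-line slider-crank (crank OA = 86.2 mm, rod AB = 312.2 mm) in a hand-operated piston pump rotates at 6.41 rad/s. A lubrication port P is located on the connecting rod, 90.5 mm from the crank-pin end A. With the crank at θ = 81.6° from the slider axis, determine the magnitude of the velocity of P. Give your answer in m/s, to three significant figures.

ω = 6.41 rad/s.  Crank-pin speed |V_A| = rω = 0.55254 m/s, perpendicular to OA.
Rod angle: sinφ = −(r/L) sinθ ⇒ φ = -15.851°; ω_rod = −rω cosθ/√(L²−r²sin²θ) = -0.26876 rad/s.
V_P = V_A + ω_rod × AP, with AP = 0.0905 m along the rod.
Components: V_Px = −rω sinθ − a·ω_rod·sinφ = -0.55326 m/s;  V_Py = rω cosθ + a·ω_rod·cosφ = +0.057319 m/s.
|V_P| = √(V_Px² + V_Py²) = 0.55622 m/s.

0.556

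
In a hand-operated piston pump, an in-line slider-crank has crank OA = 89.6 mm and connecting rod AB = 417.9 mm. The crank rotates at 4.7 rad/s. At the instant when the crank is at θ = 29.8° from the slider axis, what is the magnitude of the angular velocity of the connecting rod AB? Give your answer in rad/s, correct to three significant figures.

0.879

ω = 4.7 rad/s
The rod makes angle φ with the slider axis where L sinφ = r sinθ; differentiating, L cosφ·φ̇ = r ω cosθ.
L cosφ = √(L² − r² sin²θ) = 0.41552 m.
|ω_rod| = r ω |cosθ| / √(L² − r² sin²θ) = 0.0896·4.7·0.86777/0.41552 = 0.87946 rad/s.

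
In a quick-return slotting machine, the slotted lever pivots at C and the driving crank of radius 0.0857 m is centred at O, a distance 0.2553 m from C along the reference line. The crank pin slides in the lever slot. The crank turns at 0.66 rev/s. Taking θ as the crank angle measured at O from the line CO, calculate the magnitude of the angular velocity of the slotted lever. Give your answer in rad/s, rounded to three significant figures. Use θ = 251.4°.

0.0259

ω = 4.147 rad/s (from 0.66 rev/s).
Crank pin A relative to C: A = (d + r cosθ, r sinθ); lever angle φ = atan2(r sinθ, d + r cosθ).
Differentiating tanφ: φ̇ = rω(d cosθ + r)/(d² + r² + 2dr cosθ).
d² + r² + 2dr cosθ = |CA|² = 0.0585654 m²;  d cosθ + r = +0.0042697 m.
|ω_lever| = |0.0857·4.147·+0.0042697| / 0.0585654 = 0.02591 rad/s.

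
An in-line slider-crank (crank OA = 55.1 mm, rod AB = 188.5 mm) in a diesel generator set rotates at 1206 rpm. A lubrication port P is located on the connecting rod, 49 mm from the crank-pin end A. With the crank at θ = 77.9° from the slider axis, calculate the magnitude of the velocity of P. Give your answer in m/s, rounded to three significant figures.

7.00

ω = 126.3 rad/s.  Crank-pin speed |V_A| = rω = 6.9587 m/s, perpendicular to OA.
Rod angle: sinφ = −(r/L) sinθ ⇒ φ = -16.607°; ω_rod = −rω cosθ/√(L²−r²sin²θ) = -8.0752 rad/s.
V_P = V_A + ω_rod × AP, with AP = 0.049 m along the rod.
Components: V_Px = −rω sinθ − a·ω_rod·sinφ = -6.9172 m/s;  V_Py = rω cosθ + a·ω_rod·cosφ = +1.0795 m/s.
|V_P| = √(V_Px² + V_Py²) = 7.0009 m/s.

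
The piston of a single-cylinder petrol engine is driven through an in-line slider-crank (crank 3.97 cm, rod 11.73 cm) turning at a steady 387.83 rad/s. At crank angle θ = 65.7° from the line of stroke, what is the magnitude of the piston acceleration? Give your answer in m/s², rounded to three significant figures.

ω = 387.8 rad/s
x(θ) = r cosθ + √(L² − r² sin²θ); with ω constant, a = ω²·d²x/dθ².
d²x/dθ² = −r cosθ − r²(cos2θ)/√u − r⁴ sin²2θ/(4u^{3/2}),  u = L² − r² sin²θ = 0.0124501 m².
Substituting r = 0.0397 m, L = 0.1173 m, θ = 65.7°: d²x/dθ² = -0.0072475 m.
a = ω²·d²x/dθ² = (387.8)²·(-0.0072475) = -1090.1 m/s²;  |a| = 1090.1 m/s².

1090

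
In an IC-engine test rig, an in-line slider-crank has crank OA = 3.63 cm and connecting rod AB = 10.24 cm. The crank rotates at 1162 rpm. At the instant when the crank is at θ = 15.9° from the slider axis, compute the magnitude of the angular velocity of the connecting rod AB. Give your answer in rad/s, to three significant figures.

41.7

ω = 121.7 rad/s (converted from 1162 rpm).
The rod makes angle φ with the slider axis where L sinφ = r sinθ; differentiating, L cosφ·φ̇ = r ω cosθ.
L cosφ = √(L² − r² sin²θ) = 0.10192 m.
|ω_rod| = r ω |cosθ| / √(L² − r² sin²θ) = 0.0363·121.7·0.96174/0.10192 = 41.683 rad/s.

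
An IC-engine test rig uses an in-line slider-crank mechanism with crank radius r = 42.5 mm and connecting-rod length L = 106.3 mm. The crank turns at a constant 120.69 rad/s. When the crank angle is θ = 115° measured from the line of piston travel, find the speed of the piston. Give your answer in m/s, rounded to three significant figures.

ω = 120.7 rad/s
For an in-line slider-crank, x = r cosθ + √(L² − r² sin²θ), so v = −rω sinθ·[1 + r cosθ/√(L² − r² sin²θ)].
With r = 0.0425 m, L = 0.1063 m, θ = 115°: √(L² − r² sin²θ) = 0.099076 m.
v = −0.0425·120.7·0.90631·[1 + 0.0425·-0.42262/0.099076] = -3.806 m/s.
|v| = 3.806 m/s.

3.81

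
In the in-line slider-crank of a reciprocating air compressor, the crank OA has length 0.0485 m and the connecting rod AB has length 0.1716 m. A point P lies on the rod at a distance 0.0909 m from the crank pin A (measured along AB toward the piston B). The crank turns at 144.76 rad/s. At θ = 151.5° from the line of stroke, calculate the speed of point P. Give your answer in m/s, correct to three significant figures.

4.11

ω = 144.8 rad/s.  Crank-pin speed |V_A| = rω = 7.0209 m/s, perpendicular to OA.
Rod angle: sinφ = −(r/L) sinθ ⇒ φ = -7.751°; ω_rod = −rω cosθ/√(L²−r²sin²θ) = +36.288 rad/s.
V_P = V_A + ω_rod × AP, with AP = 0.0909 m along the rod.
Components: V_Px = −rω sinθ − a·ω_rod·sinφ = -2.9052 m/s;  V_Py = rω cosθ + a·ω_rod·cosφ = -2.9017 m/s.
|V_P| = √(V_Px² + V_Py²) = 4.1061 m/s.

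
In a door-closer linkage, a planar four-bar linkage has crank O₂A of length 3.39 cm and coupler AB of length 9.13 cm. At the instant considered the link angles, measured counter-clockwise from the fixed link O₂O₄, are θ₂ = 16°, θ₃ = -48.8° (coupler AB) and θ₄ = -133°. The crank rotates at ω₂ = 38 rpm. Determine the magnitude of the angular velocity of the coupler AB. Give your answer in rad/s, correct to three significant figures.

ω₂ = 3.979 rad/s (from 38 rpm).
Differentiating the loop-closure r₂e^{iθ₂}+r₃e^{iθ₃}=r₁+r₄e^{iθ₄} gives r₂ω₂e^{iθ₂}+r₃ω₃e^{iθ₃}=r₄ω₄e^{iθ₄}.
Eliminating the other unknown: ω₃ = r₂ω₂ sin(θ₄−θ₂) / [r₃ sin(θ₃−θ₄)].
Numerator sine = -0.51504; denominator sine = +0.99488.
Result = 0.0339·3.979·(-0.51504) / (0.0913·(+0.99488)) = -0.76491 rad/s; magnitude 0.76491 rad/s.

0.765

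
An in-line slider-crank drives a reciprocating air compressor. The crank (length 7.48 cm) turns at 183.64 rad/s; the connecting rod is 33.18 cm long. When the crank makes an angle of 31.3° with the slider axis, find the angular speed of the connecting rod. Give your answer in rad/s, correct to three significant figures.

35.6

ω = 183.6 rad/s
The rod makes angle φ with the slider axis where L sinφ = r sinθ; differentiating, L cosφ·φ̇ = r ω cosθ.
L cosφ = √(L² − r² sin²θ) = 0.32952 m.
|ω_rod| = r ω |cosθ| / √(L² − r² sin²θ) = 0.0748·183.6·0.85446/0.32952 = 35.619 rad/s.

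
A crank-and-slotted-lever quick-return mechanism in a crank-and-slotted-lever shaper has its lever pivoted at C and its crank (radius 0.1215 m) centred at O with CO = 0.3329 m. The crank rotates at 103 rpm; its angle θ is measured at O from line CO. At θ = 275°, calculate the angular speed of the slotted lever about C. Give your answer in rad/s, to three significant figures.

1.49

ω = 10.79 rad/s (from 103 rpm).
Crank pin A relative to C: A = (d + r cosθ, r sinθ); lever angle φ = atan2(r sinθ, d + r cosθ).
Differentiating tanφ: φ̇ = rω(d cosθ + r)/(d² + r² + 2dr cosθ).
d² + r² + 2dr cosθ = |CA|² = 0.132635 m²;  d cosθ + r = +0.15051 m.
|ω_lever| = |0.1215·10.79·+0.15051| / 0.132635 = 1.4872 rad/s.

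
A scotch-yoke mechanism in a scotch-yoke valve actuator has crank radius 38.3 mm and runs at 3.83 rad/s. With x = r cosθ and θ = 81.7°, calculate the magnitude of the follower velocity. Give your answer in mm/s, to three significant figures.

145

ω = 3.83 rad/s
x = r cosθ ⇒ ẋ = −rω sinθ.
|v| = rω|sinθ| = 0.0383·3.83·|sin 81.7°| = 0.14515 m/s = 145.15 mm/s.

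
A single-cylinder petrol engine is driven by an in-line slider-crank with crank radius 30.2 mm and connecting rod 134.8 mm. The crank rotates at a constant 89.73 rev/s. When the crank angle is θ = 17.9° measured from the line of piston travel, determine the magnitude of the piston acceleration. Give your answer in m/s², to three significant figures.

10900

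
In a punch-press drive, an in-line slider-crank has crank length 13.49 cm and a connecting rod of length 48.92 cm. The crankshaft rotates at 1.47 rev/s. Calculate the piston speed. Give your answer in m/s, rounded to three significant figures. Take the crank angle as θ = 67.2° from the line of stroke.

1.28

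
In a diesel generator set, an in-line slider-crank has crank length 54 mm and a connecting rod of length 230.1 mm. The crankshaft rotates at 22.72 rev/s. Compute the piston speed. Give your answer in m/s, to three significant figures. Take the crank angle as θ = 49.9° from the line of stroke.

ω = 2π·22.7 = 142.8 rad/s
For an in-line slider-crank, x = r cosθ + √(L² − r² sin²θ), so v = −rω sinθ·[1 + r cosθ/√(L² − r² sin²θ)].
With r = 0.054 m, L = 0.2301 m, θ = 49.9°: √(L² − r² sin²θ) = 0.22636 m.
v = −0.054·142.8·0.76492·[1 + 0.054·0.64412/0.22636] = -6.8026 m/s.
|v| = 6.8026 m/s.

6.80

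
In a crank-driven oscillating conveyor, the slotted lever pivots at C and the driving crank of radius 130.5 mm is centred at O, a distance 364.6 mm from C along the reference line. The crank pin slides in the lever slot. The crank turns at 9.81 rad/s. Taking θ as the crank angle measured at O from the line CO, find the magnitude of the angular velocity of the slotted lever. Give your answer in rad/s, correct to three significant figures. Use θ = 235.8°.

0.988

ω = 9.81 rad/s
Crank pin A relative to C: A = (d + r cosθ, r sinθ); lever angle φ = atan2(r sinθ, d + r cosθ).
Differentiating tanφ: φ̇ = rω(d cosθ + r)/(d² + r² + 2dr cosθ).
d² + r² + 2dr cosθ = |CA|² = 0.0964752 m²;  d cosθ + r = -0.074436 m.
|ω_lever| = |0.1305·9.81·-0.074436| / 0.0964752 = 0.98774 rad/s.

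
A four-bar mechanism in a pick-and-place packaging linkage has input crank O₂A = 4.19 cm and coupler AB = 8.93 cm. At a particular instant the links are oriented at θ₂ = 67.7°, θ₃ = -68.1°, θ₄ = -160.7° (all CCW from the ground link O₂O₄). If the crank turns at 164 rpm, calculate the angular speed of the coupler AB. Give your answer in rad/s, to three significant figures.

6.03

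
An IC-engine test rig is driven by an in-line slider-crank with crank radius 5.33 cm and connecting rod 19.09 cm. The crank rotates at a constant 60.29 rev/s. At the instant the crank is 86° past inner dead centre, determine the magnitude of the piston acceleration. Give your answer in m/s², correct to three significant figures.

1670

ω = 2π·60.3 = 378.8 rad/s
x(θ) = r cosθ + √(L² − r² sin²θ); with ω constant, a = ω²·d²x/dθ².
d²x/dθ² = −r cosθ − r²(cos2θ)/√u − r⁴ sin²2θ/(4u^{3/2}),  u = L² − r² sin²θ = 0.0336157 m².
Substituting r = 0.0533 m, L = 0.1909 m, θ = 86°: d²x/dθ² = +0.01162 m.
a = ω²·d²x/dθ² = (378.8)²·(+0.01162) = +1667.4 m/s²;  |a| = 1667.4 m/s².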